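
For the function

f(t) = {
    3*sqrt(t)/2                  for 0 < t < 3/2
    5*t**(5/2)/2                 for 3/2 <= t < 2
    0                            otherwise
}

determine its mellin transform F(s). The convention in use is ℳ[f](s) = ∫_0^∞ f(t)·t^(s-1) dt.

(5*2**(s + 5/2)*(2*s + 1) + 3*(3/2)**(s + 1/2)*(2*s + 5) - 5*(3/2)**(s + 5/2)*(2*s + 1))/((2*s + 1)*(2*s + 5))
  Re(s) > -1/2

split f at 3/2: ℳ[f](s) collects 2 kernel integrals
for t in [0, 3/2): the term is ∫ 3*sqrt(t)/2·t^(s-1)
the [3/2, 2) slice contributes ∫ 5*t**(5/2)/2·t^(s-1) dt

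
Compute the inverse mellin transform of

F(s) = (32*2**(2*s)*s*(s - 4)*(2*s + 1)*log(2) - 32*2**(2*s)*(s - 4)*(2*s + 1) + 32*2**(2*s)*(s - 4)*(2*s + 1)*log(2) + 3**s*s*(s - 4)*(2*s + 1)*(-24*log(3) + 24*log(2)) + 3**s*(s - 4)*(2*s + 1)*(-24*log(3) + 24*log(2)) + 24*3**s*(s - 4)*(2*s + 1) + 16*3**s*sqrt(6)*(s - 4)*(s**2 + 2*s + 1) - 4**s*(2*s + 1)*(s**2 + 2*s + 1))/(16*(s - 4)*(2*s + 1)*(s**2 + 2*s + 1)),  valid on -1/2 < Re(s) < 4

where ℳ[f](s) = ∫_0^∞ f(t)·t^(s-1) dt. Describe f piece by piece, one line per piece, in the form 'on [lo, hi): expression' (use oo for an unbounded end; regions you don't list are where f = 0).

on [0, 3): sqrt(2)*sqrt(t)/2
on [3, 4): t*log(t/2)/2
on [4, oo): 16/t**4

strip the common scale on t: sqrt(t) on [0, 3/2); t*log(t) on [3/2, 2); t**(-4) on [2, ∞)
along the cuts 3, 4, ℳ[f](s) splits into 3 integrals
on [0, 3) integrate f = sqrt(2)*sqrt(t)/2 against the kernel
segment 3 to 4 holds t*log(t/2)/2; add its integral
segment [4, ∞) carries 16/t**4; integrate it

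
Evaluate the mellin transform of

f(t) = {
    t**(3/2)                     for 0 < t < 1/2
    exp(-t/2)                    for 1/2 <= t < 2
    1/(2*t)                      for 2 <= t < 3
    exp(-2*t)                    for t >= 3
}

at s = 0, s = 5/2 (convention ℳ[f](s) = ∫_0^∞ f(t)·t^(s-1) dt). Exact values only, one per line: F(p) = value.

F(0) = Ei(-1) - Ei(-6) + 1/12 + sqrt(2)/6 - Ei(-1/4)
F(5/2) = -10*sqrt(2)*exp(-1) - 3*sqrt(2)*sqrt(pi)*erfc(1) - 2*sqrt(2)/3 + 3*sqrt(2)*sqrt(pi)*erfc(sqrt(6))/32 + 15*sqrt(3)*exp(-6)/8 + 1/64 + sqrt(3) + 3*sqrt(2)*sqrt(pi)*erfc(1/2) + 7*sqrt(2)*exp(-1/4)/2

slice at 1/2, 2, 3, transform all 4 pieces, and sum them
segment 0 to 1/2 holds t**(3/2); add its integral
for t in [1/2, 2): the term is ∫ exp(-t/2)·t^(s-1)
on [2, 3): add ∫ 1/(2*t)·t^(s-1) dt
over [3, ∞), the kernel integral of exp(-2*t) enters the sum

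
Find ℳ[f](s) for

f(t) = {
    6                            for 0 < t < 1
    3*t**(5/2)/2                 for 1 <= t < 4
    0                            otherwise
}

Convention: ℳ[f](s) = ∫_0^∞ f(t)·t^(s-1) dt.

slice at 1, transform all 2 pieces, and sum them
on [0, 1): add ∫ 6·t^(s-1) dt
the [1, 4) slice contributes ∫ 3*t**(5/2)/2·t^(s-1) dt

3*(32*2**(2*s)*s + 3*s + 10)/(s*(2*s + 5))
  Re(s) > 0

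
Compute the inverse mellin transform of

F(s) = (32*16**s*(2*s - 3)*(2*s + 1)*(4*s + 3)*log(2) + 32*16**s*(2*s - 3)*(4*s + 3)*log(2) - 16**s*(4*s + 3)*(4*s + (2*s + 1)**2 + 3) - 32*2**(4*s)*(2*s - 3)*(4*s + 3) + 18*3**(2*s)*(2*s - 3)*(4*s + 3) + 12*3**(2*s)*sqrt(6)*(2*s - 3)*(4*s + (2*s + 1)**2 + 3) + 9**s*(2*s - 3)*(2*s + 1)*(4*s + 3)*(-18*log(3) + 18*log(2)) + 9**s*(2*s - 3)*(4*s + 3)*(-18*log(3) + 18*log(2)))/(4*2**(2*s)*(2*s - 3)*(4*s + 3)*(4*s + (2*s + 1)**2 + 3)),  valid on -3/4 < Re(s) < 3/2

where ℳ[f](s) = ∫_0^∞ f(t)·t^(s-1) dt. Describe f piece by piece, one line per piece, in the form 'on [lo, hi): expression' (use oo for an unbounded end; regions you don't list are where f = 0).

on [0, 9/4): t**(3/4)
on [9/4, 4): t*log(sqrt(t))
on [4, oo): t**(-3/2)

the shared t-power comes off first: t**(1/4) on [0, 9/4); sqrt(t)*log(sqrt(t)) on [9/4, 4); t**(-2) on [4, ∞)
the power substitution comes off first: sqrt(t) on [0, 3/2); t*log(t) on [3/2, 2); t**(-4) on [2, ∞)
f breaks at 9/4, 4 into 3 integrals to sum
between 0 and 9/4 the integrand is t**(3/4)·t^(s-1)
segment [9/4, 4) carries t*log(sqrt(t)); integrate it
∫ t**(-3/2)·t^(s-1) over [4, ∞)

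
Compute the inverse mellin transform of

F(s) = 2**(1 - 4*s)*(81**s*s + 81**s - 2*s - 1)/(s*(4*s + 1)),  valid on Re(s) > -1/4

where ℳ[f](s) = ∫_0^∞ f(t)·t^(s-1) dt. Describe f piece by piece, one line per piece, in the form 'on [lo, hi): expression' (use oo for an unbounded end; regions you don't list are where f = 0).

on [0, 1/16): t**(1/4)
on [1/16, 81/16): 2 - t**(1/4)

remove the power substitution first: sqrt(t) on [0, 1/4); 2 - sqrt(t) on [1/4, 9/4)
reversing the power substitution: t on [0, 1/2); 2 - t on [1/2, 3/2)
linearity at 1/16 turns ℳ[f](s) into 2 summed integrals
on [0, 1/16) integrate f = t**(1/4) against the kernel
piece [1/16, 81/16): integrate (2 - t**(1/4)) against the kernel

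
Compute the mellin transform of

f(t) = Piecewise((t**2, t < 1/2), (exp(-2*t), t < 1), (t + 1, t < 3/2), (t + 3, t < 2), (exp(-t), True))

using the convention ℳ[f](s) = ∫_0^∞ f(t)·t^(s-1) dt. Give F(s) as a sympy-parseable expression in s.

(20*2**(2*s)*s*(s + 2) + 12*2**(2*s)*(s + 2) + 4*2**s*s*(s + 1)*(s + 2)*uppergamma(s, 2) - 8*2**s*s*(s + 2) - 4*2**s*(s + 2) - 8*3**s*s*(s + 2) - 8*3**s*(s + 2) + 4*s*(s + 1)*(s + 2)*uppergamma(s, 1) - 4*s*(s + 1)*(s + 2)*uppergamma(s, 2) + s*(s + 1))/(4*2**s*s*(s + 1)*(s + 2))
  Re(s) > -2

summing 5 kernel integrals split by 1/2, 1, 3/2, 2 yields ℳ[f](s)
piece [0, 1/2): integrate t**2 against the kernel
on [1/2, 1): add ∫ exp(-2*t)·t^(s-1) dt
between 1 and 3/2 the integrand is (t + 1)·t^(s-1)
on [3/2, 2) integrate f = (t + 3) against the kernel
on [2, ∞): add ∫ exp(-t)·t^(s-1) dt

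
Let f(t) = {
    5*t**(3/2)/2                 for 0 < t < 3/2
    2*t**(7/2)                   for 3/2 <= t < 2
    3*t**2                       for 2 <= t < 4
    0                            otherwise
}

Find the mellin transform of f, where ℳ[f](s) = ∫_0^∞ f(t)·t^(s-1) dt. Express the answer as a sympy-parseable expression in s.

breakpoints 3/2, 2: one integral from each of the 3 segments
[0, 3/2) adds the kernel integral of 5*t**(3/2)/2
piece [3/2, 2): integrate 2*t**(7/2) against the kernel
on [2, 4): add ∫ 3*t**2·t^(s-1) dt

(-3*2**(s + 2)*(2*s + 3)*(2*s + 7) + 4*2**(s + 7/2)*(s + 2)*(2*s + 3) + 5*(3/2)**(s + 3/2)*(s + 2)*(2*s + 7) - 4*(3/2)**(s + 7/2)*(s + 2)*(2*s + 3) + 3*4**(s + 2)*(2*s + 3)*(2*s + 7))/((s + 2)*(2*s + 3)*(2*s + 7))
  Re(s) > -3/2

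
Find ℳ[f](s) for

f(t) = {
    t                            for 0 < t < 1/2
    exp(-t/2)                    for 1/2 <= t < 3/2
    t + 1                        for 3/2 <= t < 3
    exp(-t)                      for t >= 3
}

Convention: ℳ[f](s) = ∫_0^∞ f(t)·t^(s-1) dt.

the 4 pieces separated at 1/2, 3/2, 3 each add one integral
∫ t·t^(s-1) over [0, 1/2)
piece [1/2, 3/2): integrate exp(-t/2) against the kernel
[3/2, 3) adds the kernel integral of (t + 1)
∫ over [3, ∞) of exp(-t)·t^(s-1) joins the sum

(2*2**s*s*(s + 1)*uppergamma(s, 3) - 5*3**s*s - 2*3**s + 2*4**s*s*(s + 1)*uppergamma(s, 1/4) - 2*4**s*s*(s + 1)*uppergamma(s, 3/4) + 8*6**s*s + 2*6**s + s)/(2*2**s*s*(s + 1))
  Re(s) > -1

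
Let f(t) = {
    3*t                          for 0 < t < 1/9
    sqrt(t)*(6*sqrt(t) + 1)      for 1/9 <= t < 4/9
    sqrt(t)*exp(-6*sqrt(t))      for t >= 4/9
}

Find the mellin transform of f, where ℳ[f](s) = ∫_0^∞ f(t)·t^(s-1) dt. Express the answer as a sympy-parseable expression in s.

undo the shared t-power: 3*sqrt(t) on [0, 1/9); 6*sqrt(t) + 1 on [1/9, 4/9); exp(-6*sqrt(t)) on [4/9, ∞)
the power substitution comes off first: 3*t on [0, 1/3); 6*t + 1 on [1/3, 2/3); exp(-6*t) on [2/3, ∞)
remove the common scale on t first: t on [0, 1); 2*t + 1 on [1, 2); exp(-2*t) on [2, ∞)
split f at 1/9, 4/9: ℳ[f](s) collects 3 kernel integrals
between 0 and 1/9 the integrand is 3*t·t^(s-1)
on [1/9, 4/9) integrate f = sqrt(t)*(6*sqrt(t) + 1) against the kernel
segment 4/9 to ∞ holds sqrt(t)*exp(-6*sqrt(t)); add its integral

(10*2**(4*s)*(2*s + 1) + 2*2**(4*s) - 2*2**(2*s)*(2*s + 1) - 4**s + (s + 1)*(2*s + 1)*uppergamma(2*s + 1, 4))/(3*36**s*(s + 1)*(2*s + 1))
  Re(s) > -1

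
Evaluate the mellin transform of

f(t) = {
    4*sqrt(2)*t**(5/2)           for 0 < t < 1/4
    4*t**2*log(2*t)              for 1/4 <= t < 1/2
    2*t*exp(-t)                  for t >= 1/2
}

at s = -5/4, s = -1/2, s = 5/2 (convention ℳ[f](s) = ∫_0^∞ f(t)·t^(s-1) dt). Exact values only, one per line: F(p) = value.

F(-5/4) = -32*2**(1/4)/9 + 4/5 + 2*uppergamma(-1/4, 1/2) + 4*sqrt(2)*log(2)/3 + 16*sqrt(2)/9
F(-1/2) = -23*sqrt(2)/72 + 2/9 + log(2)/3 + 2*sqrt(pi)*erfc(sqrt(2)/2)
F(5/2) = ((-559*sqrt(2) + 40 + 180*log(2) + 388800*sqrt(pi)*erfc(sqrt(2)/2))*exp(1/2) + 544320*sqrt(2))*exp(-1/2)/103680

strip the common scale on t: t**(5/2) on [0, 1/2); t**2*log(t) on [1/2, 1); t*exp(-t/2) on [1, ∞)
strip the shared t-power: t**(7/2) on [0, 1/2); t**3*log(t) on [1/2, 1); t**2*exp(-t/2) on [1, ∞)
strip the shared t-power: t**(3/2) on [0, 1/2); t*log(t) on [1/2, 1); exp(-t/2) on [1, ∞)
along the cuts 1/4, 1/2, ℳ[f](s) splits into 3 integrals
∫ over [0, 1/4) of 4*sqrt(2)*t**(5/2)·t^(s-1) joins the sum
on [1/4, 1/2) integrate f = 4*t**2*log(2*t) against the kernel
segment 1/2 to ∞ holds 2*t*exp(-t); add its integral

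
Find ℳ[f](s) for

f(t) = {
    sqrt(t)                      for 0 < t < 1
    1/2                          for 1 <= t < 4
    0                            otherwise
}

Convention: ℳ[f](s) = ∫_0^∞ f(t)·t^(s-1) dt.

(4**s*(2*s + 1)/2 + s - 1/2)/(s*(2*s + 1))
  Re(s) > -1/2

invert the power substitution to get t on [0, 1); 1/2 on [1, 2)
split f at 1: ℳ[f](s) collects 2 kernel integrals
∫ sqrt(t)·t^(s-1) over [0, 1)
∫ over [1, 4) of 1/2·t^(s-1) joins the sum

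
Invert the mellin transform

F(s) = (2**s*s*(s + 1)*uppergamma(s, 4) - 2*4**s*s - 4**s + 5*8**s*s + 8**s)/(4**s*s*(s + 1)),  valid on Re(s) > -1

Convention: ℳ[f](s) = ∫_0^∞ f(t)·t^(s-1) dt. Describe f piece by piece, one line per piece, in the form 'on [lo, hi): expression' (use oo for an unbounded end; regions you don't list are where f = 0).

along the cuts 1, 2, ℳ[f](s) splits into 3 integrals
the [0, 1) slice contributes ∫ t·t^(s-1) dt
∫ over [1, 2) of (2*t + 1)·t^(s-1) joins the sum
∫ exp(-2*t)·t^(s-1) over [2, ∞)

on [0, 1): t
on [1, 2): 2*t + 1
on [2, oo): exp(-2*t)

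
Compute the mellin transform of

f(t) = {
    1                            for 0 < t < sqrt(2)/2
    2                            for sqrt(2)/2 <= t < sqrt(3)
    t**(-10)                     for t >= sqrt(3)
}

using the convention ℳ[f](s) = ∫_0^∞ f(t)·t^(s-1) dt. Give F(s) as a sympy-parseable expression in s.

(sqrt(2)/2)**s*(-6**(s/2)*s - 486*6**(s/2)*(10 - s) - 243*s + 2430)/(243*s*(s - 10))
  0 < Re(s) < 10

peel off the power substitution: 1 on [0, 1/2); 2 on [1/2, 3); t**(-5) on [3, ∞)
remove the shared t-power first: t on [0, 1/2); 2*t on [1/2, 3); t**(-4) on [3, ∞)
along the cuts sqrt(2)/2, sqrt(3), ℳ[f](s) splits into 3 integrals
[0, sqrt(2)/2) adds the kernel integral of 1
segment sqrt(2)/2 to sqrt(3) holds 2; add its integral
∫ t**(-10)·t^(s-1) over [sqrt(3), ∞)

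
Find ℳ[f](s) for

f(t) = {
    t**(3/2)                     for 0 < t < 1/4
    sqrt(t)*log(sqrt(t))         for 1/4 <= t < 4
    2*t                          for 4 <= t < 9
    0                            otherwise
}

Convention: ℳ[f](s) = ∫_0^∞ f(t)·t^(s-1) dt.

invert the shared t-power to get t on [0, 1/4); log(sqrt(t)) on [1/4, 4); 2*sqrt(t) on [4, 9)
undo the power substitution: t**2 on [0, 1/2); log(t) on [1/2, 2); 2*t on [2, 3)
summing 3 kernel integrals split by 1/4, 4 yields ℳ[f](s)
over [0, 1/4), the kernel integral of t**(3/2) enters the sum
∫ sqrt(t)*log(sqrt(t))·t^(s-1) over [1/4, 4)
∫ over [4, 9) of 2*t·t^(s-1) joins the sum

(16*16**s*(s + 1)*(2*s + 1)*(2*s + 3)*log(2) - 16*2**(4*s)*(s + 1)*(2*s + 3) - 32*2**(4*s)*(2*s + 1)**2*(2*s + 3) + 72*6**(2*s)*(2*s + 1)**2*(2*s + 3) + (s + 1)*(2*s + 1)**2 + 4*(s + 1)*(2*s + 1)*(2*s + 3)*log(2) + 4*(s + 1)*(2*s + 3))/(4*2**(2*s)*(s + 1)*(2*s + 1)**2*(2*s + 3))
  Re(s) > -3/2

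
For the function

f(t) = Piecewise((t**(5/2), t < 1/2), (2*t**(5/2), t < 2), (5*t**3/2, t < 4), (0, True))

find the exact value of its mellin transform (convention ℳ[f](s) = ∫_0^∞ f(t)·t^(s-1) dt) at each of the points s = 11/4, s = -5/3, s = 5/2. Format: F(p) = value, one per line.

f breaks at 1/2, 2 into 3 integrals to sum
over [0, 1/2), the kernel integral of t**(5/2) enters the sum
on [1/2, 2) integrate f = 2*t**(5/2) against the kernel
between 2 and 4 the integrand is 5*t**3/2·t^(s-1)

F(11/4) = -107543*2**(3/4)/7728 + 256*2**(1/4)/21 + 20480*sqrt(2)/23
F(-5/3) = -15*2**(1/3)/4 - 3*2**(1/6)/5 + 12*2**(5/6)/5 + 15*2**(2/3)/2
F(5/2) = 1660917/1760 - 160*sqrt(2)/11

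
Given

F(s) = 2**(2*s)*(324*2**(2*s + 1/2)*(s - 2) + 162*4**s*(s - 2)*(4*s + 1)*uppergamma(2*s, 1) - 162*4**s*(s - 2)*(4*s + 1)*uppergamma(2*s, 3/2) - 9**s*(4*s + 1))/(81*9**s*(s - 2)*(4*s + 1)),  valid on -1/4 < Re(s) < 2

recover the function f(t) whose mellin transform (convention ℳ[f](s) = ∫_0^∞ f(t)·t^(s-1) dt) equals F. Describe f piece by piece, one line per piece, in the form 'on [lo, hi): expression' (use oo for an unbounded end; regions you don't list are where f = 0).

reversing the power substitution: sqrt(6)*sqrt(t)/2 on [0, 4/3); exp(-3*t/4) on [4/3, 2); 16/(81*t**4) on [2, ∞)
remove the common scale on t first: sqrt(t) on [0, 2); exp(-t/2) on [2, 3); t**(-4) on [3, ∞)
treat the 3 regions marked off by 16/9, 4 separately and sum
over [0, 16/9), the kernel integral of sqrt(6)*t**(1/4)/2 enters the sum
∫ over [16/9, 4) of exp(-3*sqrt(t)/4)·t^(s-1) joins the sum
on [4, ∞) integrate f = 16/(81*t**2) against the kernel

on [0, 16/9): sqrt(6)*t**(1/4)/2
on [16/9, 4): exp(-3*sqrt(t)/4)
on [4, oo): 16/(81*t**2)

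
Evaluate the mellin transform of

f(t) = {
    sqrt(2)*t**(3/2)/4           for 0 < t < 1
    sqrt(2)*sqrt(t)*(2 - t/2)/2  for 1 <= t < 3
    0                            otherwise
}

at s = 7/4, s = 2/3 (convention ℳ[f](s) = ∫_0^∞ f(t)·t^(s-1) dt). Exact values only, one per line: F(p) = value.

F(7/4) = sqrt(2)*(-34 + 225*3**(1/4))/117
F(2/3) = 3*sqrt(2)*(-38 + 93*3**(1/6))/182

remove the common scale on t first: t**(3/2) on [0, 1/2); sqrt(t)*(2 - t) on [1/2, 3/2)
remove the shared t-power first: t on [0, 1/2); 2 - t on [1/2, 3/2)
cuts at 1: linearity sums the 2 kernel integrals
∫ sqrt(2)*t**(3/2)/4·t^(s-1) over [0, 1)
∫ over [1, 3) of sqrt(2)*sqrt(t)*(2 - t/2)/2·t^(s-1) joins the sum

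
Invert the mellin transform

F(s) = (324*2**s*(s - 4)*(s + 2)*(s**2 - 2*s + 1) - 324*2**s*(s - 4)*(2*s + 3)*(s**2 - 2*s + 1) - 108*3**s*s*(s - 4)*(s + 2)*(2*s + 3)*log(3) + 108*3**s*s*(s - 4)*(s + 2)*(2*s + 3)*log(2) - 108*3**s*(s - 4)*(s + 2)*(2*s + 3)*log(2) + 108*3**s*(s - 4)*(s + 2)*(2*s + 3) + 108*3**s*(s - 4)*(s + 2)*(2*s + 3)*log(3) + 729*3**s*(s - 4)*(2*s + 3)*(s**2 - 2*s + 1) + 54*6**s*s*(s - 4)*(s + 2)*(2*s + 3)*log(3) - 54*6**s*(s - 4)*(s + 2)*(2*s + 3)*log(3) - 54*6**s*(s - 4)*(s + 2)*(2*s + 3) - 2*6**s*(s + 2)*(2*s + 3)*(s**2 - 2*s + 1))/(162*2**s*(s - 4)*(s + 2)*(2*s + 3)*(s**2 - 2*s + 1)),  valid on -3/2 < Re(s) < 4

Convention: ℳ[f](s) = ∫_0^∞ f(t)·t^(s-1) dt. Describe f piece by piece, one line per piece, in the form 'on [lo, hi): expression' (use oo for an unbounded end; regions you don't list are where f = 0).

on [0, 1): t**(3/2)
on [1, 3/2): 2*t**2
on [3/2, 3): log(t)/t
on [3, oo): t**(-4)

treat the 4 regions marked off by 1, 3/2, 3 separately and sum
piece [0, 1): integrate t**(3/2) against the kernel
segment [1, 3/2) carries 2*t**2; integrate it
between 3/2 and 3 the integrand is log(t)/t·t^(s-1)
segment 3 to ∞ holds t**(-4); add its integral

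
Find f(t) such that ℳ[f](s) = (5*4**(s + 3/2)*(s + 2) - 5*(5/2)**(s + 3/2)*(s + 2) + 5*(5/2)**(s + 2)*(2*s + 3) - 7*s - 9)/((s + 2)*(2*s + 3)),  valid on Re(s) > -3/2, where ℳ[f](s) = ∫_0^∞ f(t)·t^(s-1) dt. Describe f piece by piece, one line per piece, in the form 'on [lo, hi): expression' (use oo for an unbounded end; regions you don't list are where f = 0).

on [0, 1): 3*t**(3/2)/2
on [1, 5/2): 5*t**2
on [5/2, 4): 5*t**(3/2)/2

breakpoints 1, 5/2: one integral from each of the 3 segments
for t in [0, 1): the term is ∫ 3*t**(3/2)/2·t^(s-1)
the [1, 5/2) slice contributes ∫ 5*t**2·t^(s-1) dt
piece [5/2, 4): integrate 5*t**(3/2)/2 against the kernel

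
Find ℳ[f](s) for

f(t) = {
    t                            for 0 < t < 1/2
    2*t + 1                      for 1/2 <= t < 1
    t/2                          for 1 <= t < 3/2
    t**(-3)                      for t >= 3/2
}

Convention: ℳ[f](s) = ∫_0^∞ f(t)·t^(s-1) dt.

(270*2**s*s**2 - 702*2**s*s - 324*2**s + 49*3**s*s**2 - 275*3**s*s - 162*s**2 + 378*s + 324)/(108*2**s*s*(s**2 - 2*s - 3))
  -1 < Re(s) < 3

summing 4 kernel integrals split by 1/2, 1, 3/2 yields ℳ[f](s)
for t in [0, 1/2): the term is ∫ t·t^(s-1)
∫ over [1/2, 1) of (2*t + 1)·t^(s-1) joins the sum
on [1, 3/2): add ∫ t/2·t^(s-1) dt
on [3/2, ∞) integrate f = t**(-3) against the kernel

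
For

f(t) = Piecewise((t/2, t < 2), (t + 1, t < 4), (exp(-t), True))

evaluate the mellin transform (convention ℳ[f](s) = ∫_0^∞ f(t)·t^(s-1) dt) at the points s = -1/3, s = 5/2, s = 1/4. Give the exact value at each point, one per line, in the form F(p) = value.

reversing the common scale on t: t on [0, 1); 2*t + 1 on [1, 2); exp(-2*t) on [2, ∞)
cuts at 2, 4: linearity sums the 3 kernel integrals
[0, 2) adds the kernel integral of t/2
[2, 4) adds the kernel integral of (t + 1)
on [4, ∞) integrate f = exp(-t) against the kernel

F(-1/3) = uppergamma(-1/3, 4) + 3*2**(2/3)/4 + 3*2**(1/3)/2
F(5/2) = -96*sqrt(2)/35 + 3*sqrt(pi)*erfc(2)/4 + 11*exp(-4) + 1728/35
F(1/4) = -24*2**(1/4)/5 + uppergamma(1/4, 4) + 36*sqrt(2)/5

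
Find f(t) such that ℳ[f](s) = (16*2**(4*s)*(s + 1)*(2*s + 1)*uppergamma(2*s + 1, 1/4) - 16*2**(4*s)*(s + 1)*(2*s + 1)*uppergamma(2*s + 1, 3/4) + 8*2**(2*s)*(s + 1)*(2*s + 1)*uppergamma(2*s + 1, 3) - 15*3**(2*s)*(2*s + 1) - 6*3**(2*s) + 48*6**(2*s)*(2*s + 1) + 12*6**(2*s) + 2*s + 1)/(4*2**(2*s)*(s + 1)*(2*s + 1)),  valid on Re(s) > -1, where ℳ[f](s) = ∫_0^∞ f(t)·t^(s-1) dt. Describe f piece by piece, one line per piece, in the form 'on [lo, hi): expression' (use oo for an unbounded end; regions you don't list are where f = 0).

on [0, 1/4): t
on [1/4, 9/4): sqrt(t)*exp(-sqrt(t)/2)
on [9/4, 9): sqrt(t)*(sqrt(t) + 1)
on [9, oo): sqrt(t)*exp(-sqrt(t))

back out the shared t-power: sqrt(t) on [0, 1/4); exp(-sqrt(t)/2) on [1/4, 9/4); sqrt(t) + 1 on [9/4, 9); …
the power substitution comes off first: t on [0, 1/2); exp(-t/2) on [1/2, 3/2); t + 1 on [3/2, 3); …
cuts at 1/4, 9/4, 9: linearity sums the 4 kernel integrals
[0, 1/4) adds the kernel integral of t
piece [1/4, 9/4): integrate sqrt(t)*exp(-sqrt(t)/2) against the kernel
on [9/4, 9) integrate f = sqrt(t)*(sqrt(t) + 1) against the kernel
on [9, ∞): add ∫ sqrt(t)*exp(-sqrt(t))·t^(s-1) dt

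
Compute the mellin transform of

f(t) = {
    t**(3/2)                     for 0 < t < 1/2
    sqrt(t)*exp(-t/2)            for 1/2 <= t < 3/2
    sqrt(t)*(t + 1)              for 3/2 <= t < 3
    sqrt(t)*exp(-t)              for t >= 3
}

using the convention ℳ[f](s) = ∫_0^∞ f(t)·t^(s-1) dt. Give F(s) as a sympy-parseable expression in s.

2**(-s - 1/2)*(2**(s + 1/2)*(2*s + 1)*(2*s + 3)*uppergamma(s + 1/2, 3) + 2**(2*s + 1)*(2*s + 1)*(2*s + 3)*uppergamma(s + 1/2, 1/4) - 2**(2*s + 1)*(2*s + 1)*(2*s + 3)*uppergamma(s + 1/2, 3/4) + 3**(s + 1/2)*(-10*s - 5) - 4*3**(s + 1/2) + 6**(s + 1/2)*(16*s + 8) + 4*6**(s + 1/2) + 2*s + 1)/((2*s + 1)*(2*s + 3))
  Re(s) > -3/2

undo the shared t-power: t on [0, 1/2); exp(-t/2) on [1/2, 3/2); t + 1 on [3/2, 3); …
treat the 4 regions marked off by 1/2, 3/2, 3 separately and sum
segment 0 to 1/2 holds t**(3/2); add its integral
on [1/2, 3/2): add ∫ sqrt(t)*exp(-t/2)·t^(s-1) dt
on [3/2, 3) integrate f = sqrt(t)*(t + 1) against the kernel
between 3 and ∞ the integrand is sqrt(t)*exp(-t)·t^(s-1)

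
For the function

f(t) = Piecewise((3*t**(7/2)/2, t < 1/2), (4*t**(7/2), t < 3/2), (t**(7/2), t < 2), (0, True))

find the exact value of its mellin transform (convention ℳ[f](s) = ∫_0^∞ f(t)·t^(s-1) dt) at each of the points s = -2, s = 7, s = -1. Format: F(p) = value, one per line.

integrate the 3 segments split at 1/2, 3/2, then add the results
for t in [0, 1/2): the term is ∫ 3*t**(7/2)/2·t^(s-1)
segment 1/2 to 3/2 holds 4*t**(7/2); add its integral
segment [3/2, 2) carries t**(7/2); integrate it

F(-2) = 11*sqrt(2)/12 + 3*sqrt(6)/2
F(7) = 59049*sqrt(6)/7168 + 4194299*sqrt(2)/43008
F(-1) = 59*sqrt(2)/40 + 27*sqrt(6)/20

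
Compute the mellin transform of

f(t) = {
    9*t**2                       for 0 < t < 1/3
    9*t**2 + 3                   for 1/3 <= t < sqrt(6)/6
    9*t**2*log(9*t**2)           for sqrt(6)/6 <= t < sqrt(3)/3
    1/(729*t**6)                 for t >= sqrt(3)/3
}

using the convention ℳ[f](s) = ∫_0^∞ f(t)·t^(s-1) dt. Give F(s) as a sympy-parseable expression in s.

the common scale on t comes off first: 4*t**2 on [0, 1/2); 4*t**2 + 3 on [1/2, sqrt(6)/4); 4*t**2*log(4*t**2) on [sqrt(6)/4, sqrt(3)/2); …
invert the common scale on t to get t**2 on [0, 1); t**2 + 3 on [1, sqrt(6)/2); t**2*log(t**2) on [sqrt(6)/2, sqrt(3)); …
remove the power substitution first: t on [0, 1); t + 3 on [1, 3/2); t*log(t) on [3/2, 3); …
the 4 pieces separated at 1/3, sqrt(6)/6, sqrt(3)/3 each add one integral
between 0 and 1/3 the integrand is 9*t**2·t^(s-1)
[1/3, sqrt(6)/6) adds the kernel integral of (9*t**2 + 3)
on [sqrt(6)/6, sqrt(3)/3) integrate f = 9*t**2*log(9*t**2) against the kernel
segment [sqrt(3)/3, ∞) carries 1/(729*t**6); integrate it

(-81*2**(s/2)*s*(s/2 - 3)*(s**2/4 + s + 1) - 162*2**(s/2)*(s/2 - 3)*(s**2/4 + s + 1) - 81*3**(s/2)*s**2*(s/2 - 3)*(s/2 + 1)*log(3)/4 + 81*3**(s/2)*s**2*(s/2 - 3)*(s/2 + 1)*log(2)/4 - 81*3**(s/2)*s*(s/2 - 3)*(s/2 + 1)*log(3)/2 + 81*3**(s/2)*s*(s/2 - 3)*(s/2 + 1)*log(2)/2 + 81*3**(s/2)*s*(s/2 - 3)*(s/2 + 1)/2 + 243*3**(s/2)*s*(s/2 - 3)*(s**2/4 + s + 1)/2 + 162*3**(s/2)*(s/2 - 3)*(s**2/4 + s + 1) + 81*6**(s/2)*s**2*(s/2 - 3)*(s/2 + 1)*log(3)/2 - 81*6**(s/2)*s*(s/2 - 3)*(s/2 + 1) + 81*6**(s/2)*s*(s/2 - 3)*(s/2 + 1)*log(3) - 6**(s/2)*s*(s/2 + 1)*(s**2/4 + s + 1))/(54*2**(3*s/2)*(3/2)**s*s*(s/2 - 3)*(s/2 + 1)*(s**2/4 + s + 1))
  -2 < Re(s) < 6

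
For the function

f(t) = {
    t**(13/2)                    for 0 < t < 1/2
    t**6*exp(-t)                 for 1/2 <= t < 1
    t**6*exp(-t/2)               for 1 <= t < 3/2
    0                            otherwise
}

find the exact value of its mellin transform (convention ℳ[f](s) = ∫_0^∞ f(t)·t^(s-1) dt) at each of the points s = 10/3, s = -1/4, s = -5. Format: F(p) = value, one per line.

back out the shared t-power: t**(9/2) on [0, 1/2); t**4*exp(-t) on [1/2, 1); t**4*exp(-t/2) on [1, 3/2)
invert the shared t-power to get t**(5/2) on [0, 1/2); t**2*exp(-t) on [1/2, 1); t**2*exp(-t/2) on [1, 3/2)
undo the shared t-power: sqrt(t) on [0, 1/2); exp(-t) on [1/2, 1); exp(-t/2) on [1, 3/2)
breakpoints 1/2, 1: one integral from each of the 3 segments
the [0, 1/2) slice contributes ∫ t**(13/2)·t^(s-1) dt
∫ over [1/2, 1) of t**6*exp(-t)·t^(s-1) joins the sum
on [1, 3/2): add ∫ t**6*exp(-t/2)·t^(s-1) dt

F(10/3) = -512*2**(1/3)*uppergamma(28/3, 3/4) - uppergamma(28/3, 1) + 3*2**(1/6)/30208 + uppergamma(28/3, 1/2) + 512*2**(1/3)*uppergamma(28/3, 1/2)
F(-1/4) = -32*2**(3/4)*uppergamma(23/4, 3/4) - uppergamma(23/4, 1) + 2**(3/4)/800 + uppergamma(23/4, 1/2) + 32*2**(3/4)*uppergamma(23/4, 1/2)
F(-5) = -2*exp(-3/4) - exp(-1) + sqrt(2)/6 + 3*exp(-1/2)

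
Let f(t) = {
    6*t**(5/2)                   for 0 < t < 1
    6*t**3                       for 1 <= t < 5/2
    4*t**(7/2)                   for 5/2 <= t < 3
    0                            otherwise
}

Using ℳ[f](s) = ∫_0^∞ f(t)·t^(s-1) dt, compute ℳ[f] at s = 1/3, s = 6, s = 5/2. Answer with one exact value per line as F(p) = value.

summing 3 kernel integrals split by 1, 5/2 yields ℳ[f](s)
on [0, 1) integrate f = 6*t**(5/2) against the kernel
[1, 5/2) adds the kernel integral of 6*t**3
segment 5/2 to 3 holds 4*t**(7/2); add its integral

F(1/3) = -375*2**(1/6)*5**(5/6)/46 + 27/85 + 225*2**(2/3)*5**(1/3)/16 + 648*3**(5/6)/23
F(6) = -1953125*sqrt(10)/2432 + 11067879/4352 + 157464*sqrt(3)/19
F(5/2) = 9375*sqrt(10)/176 + 1707281/5280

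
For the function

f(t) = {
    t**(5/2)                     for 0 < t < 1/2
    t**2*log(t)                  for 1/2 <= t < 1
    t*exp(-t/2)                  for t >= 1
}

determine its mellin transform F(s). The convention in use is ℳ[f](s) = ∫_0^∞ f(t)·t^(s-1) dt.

(8*2**(2*s)*(2*s + 5)*(2*s + (s + 1)**2 + 3)*uppergamma(s + 1, 1/2) - 4*2**s*(2*s + 5) + 2*s + (s + 1)*(2*s + 5)*log(2) + (2*s + 5)*log(2) + sqrt(2)*(2*s + (s + 1)**2 + 3) + 5)/(4*2**s*(2*s + 5)*(2*s + (s + 1)**2 + 3))
  Re(s) > -5/2

strip the shared t-power: t**(3/2) on [0, 1/2); t*log(t) on [1/2, 1); exp(-t/2) on [1, ∞)
integrate the 3 segments split at 1/2, 1, then add the results
piece [0, 1/2): integrate t**(5/2) against the kernel
on [1/2, 1) integrate f = t**2*log(t) against the kernel
segment 1 to ∞ holds t*exp(-t/2); add its integral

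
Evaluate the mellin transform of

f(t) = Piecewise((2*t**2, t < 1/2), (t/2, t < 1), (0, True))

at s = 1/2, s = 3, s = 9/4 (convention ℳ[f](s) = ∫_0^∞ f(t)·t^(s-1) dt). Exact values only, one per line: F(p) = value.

remove the shared t-power first: 2*t on [0, 1/2); 1/2 on [1/2, 1)
the common scale on t comes off first: t on [0, 1); 1/2 on [1, 2)
integrate the 2 segments split at 1/2, then add the results
over [0, 1/2), the kernel integral of 2*t**2 enters the sum
on [1/2, 1) integrate f = t/2 against the kernel

F(1/2) = sqrt(2)/60 + 1/3
F(3) = 83/640
F(9/4) = 9*2**(3/4)/1768 + 2/13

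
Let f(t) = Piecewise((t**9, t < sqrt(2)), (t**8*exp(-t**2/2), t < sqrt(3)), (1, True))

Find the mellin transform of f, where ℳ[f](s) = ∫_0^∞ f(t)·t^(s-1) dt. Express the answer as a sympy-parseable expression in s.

reversing the power substitution: t**(9/2) on [0, 2); t**4*exp(-t/2) on [2, 3); 1 on [3, ∞)
strip the shared t-power: t**(5/2) on [0, 2); t**2*exp(-t/2) on [2, 3); t**(-2) on [3, ∞)
reversing the shared t-power: sqrt(t) on [0, 2); exp(-t/2) on [2, 3); t**(-4) on [3, ∞)
decompose at sqrt(2), sqrt(3); ℳ[f](s) sums the 3 pieces' integrals
segment 0 to sqrt(2) holds t**9; add its integral
∫ over [sqrt(2), sqrt(3)) of t**8*exp(-t**2/2)·t^(s-1) joins the sum
segment sqrt(3) to ∞ holds 1; add its integral

(2**(s/2 + 3)*s*(s + 9)*uppergamma(s/2 + 4, 1) - 2**(s/2 + 3)*s*(s + 9)*uppergamma(s/2 + 4, 3/2) + 2**(s/2 + 9/2)*s + 3**(s/2)*(-s - 9))/(s*(s + 9))
  -9 < Re(s) < 0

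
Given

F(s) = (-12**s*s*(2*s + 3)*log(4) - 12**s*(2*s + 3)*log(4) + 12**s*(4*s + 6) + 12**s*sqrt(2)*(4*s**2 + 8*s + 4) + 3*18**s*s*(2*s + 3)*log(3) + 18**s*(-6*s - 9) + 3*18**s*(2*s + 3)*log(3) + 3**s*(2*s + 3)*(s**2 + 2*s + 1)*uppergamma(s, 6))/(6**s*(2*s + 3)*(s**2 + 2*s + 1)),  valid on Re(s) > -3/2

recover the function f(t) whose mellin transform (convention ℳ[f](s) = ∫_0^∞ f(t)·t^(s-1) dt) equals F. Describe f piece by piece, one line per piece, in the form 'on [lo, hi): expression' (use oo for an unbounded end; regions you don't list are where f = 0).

treat the 3 regions marked off by 2, 3 separately and sum
segment [0, 2) carries t**(3/2); integrate it
segment 2 to 3 holds t*log(t); add its integral
∫ over [3, ∞) of exp(-2*t)·t^(s-1) joins the sum

on [0, 2): t**(3/2)
on [2, 3): t*log(t)
on [3, oo): exp(-2*t)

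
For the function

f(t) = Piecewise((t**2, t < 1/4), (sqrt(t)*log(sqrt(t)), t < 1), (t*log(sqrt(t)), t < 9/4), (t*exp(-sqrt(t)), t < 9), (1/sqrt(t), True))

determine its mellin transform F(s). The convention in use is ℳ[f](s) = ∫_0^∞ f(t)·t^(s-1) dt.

(96*2**(2*s)*(s + 1)**2*(s + 2)*(2*s - 1)*(4*s - 4*(s + 1)**2 + 3)*uppergamma(2*s + 2, 3/2) - 96*2**(2*s)*(s + 1)**2*(s + 2)*(2*s - 1)*(4*s - 4*(s + 1)**2 + 3)*uppergamma(2*s + 2, 3) + 96*2**(2*s)*(s + 1)**2*(s + 2)*(2*s - 1) + 24*2**(2*s)*(s + 2)*(2*s - 1)*(4*s - 4*(s + 1)**2 + 3) + 3**(2*s)*(s + 1)*(s + 2)*(2*s - 1)*(-108*log(2) + 108*log(3))*(4*s - 4*(s + 1)**2 + 3) - 54*3**(2*s)*(s + 2)*(2*s - 1)*(4*s - 4*(s + 1)**2 + 3) - 32*6**(2*s)*(s + 1)**2*(s + 2)*(4*s - 4*(s + 1)**2 + 3) - 96*(s + 1)**3*(s + 2)*(2*s - 1)*log(2) - 48*(s + 1)**2*(s + 2)*(2*s - 1) + 48*(s + 1)**2*(s + 2)*(2*s - 1)*log(2) + 3*(s + 1)**2*(2*s - 1)*(4*s - 4*(s + 1)**2 + 3))/(48*2**(2*s)*(s + 1)**2*(s + 2)*(2*s - 1)*(4*s - 4*(s + 1)**2 + 3))
  -2 < Re(s) < 1/2

undo the power substitution: t**4 on [0, 1/2); t*log(t) on [1/2, 1); t**2*log(t) on [1, 3/2); …
peel off the shared t-power: t**2 on [0, 1/2); log(t)/t on [1/2, 1); log(t) on [1, 3/2); …
breakpoints 1/4, 1, 9/4, 9: one integral from each of the 5 segments
piece [0, 1/4): integrate t**2 against the kernel
segment 1/4 to 1 holds sqrt(t)*log(sqrt(t)); add its integral
∫ t*log(sqrt(t))·t^(s-1) over [1, 9/4)
the [9/4, 9) slice contributes ∫ t*exp(-sqrt(t))·t^(s-1) dt
on [9, ∞) integrate f = 1/sqrt(t) against the kernel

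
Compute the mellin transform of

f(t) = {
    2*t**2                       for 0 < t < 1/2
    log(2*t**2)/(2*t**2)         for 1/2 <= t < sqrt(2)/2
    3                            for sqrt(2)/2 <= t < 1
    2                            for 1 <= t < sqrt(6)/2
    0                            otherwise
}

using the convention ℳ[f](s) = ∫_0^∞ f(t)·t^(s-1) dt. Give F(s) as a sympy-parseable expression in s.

(-4*2**(s/2)*s*(s + 2) - 6*2**(s/2)*(s + 2)*(s**2 - 4*s + 4) + 2*2**s*(s + 2)*(s**2 - 4*s + 4) + 4*6**(s/2)*(s + 2)*(s**2 - 4*s + 4) + 4*s**2*(s + 2)*log(2) - 8*s*(s + 2)*log(2) + 8*s*(s + 2) + s*(s**2 - 4*s + 4))/(2*2**s*s*(s + 2)*(s**2 - 4*s + 4))
  Re(s) > -2

strip the power substitution: 2*t on [0, 1/4); log(2*t)/(2*t) on [1/4, 1/2); 3 on [1/2, 1); …
peel off the common scale on t: t on [0, 1/2); log(t)/t on [1/2, 1); 3 on [1, 2); …
linearity at 1/2, sqrt(2)/2, 1 turns ℳ[f](s) into 4 summed integrals
between 0 and 1/2 the integrand is 2*t**2·t^(s-1)
the [1/2, sqrt(2)/2) slice contributes ∫ log(2*t**2)/(2*t**2)·t^(s-1) dt
segment sqrt(2)/2 to 1 holds 3; add its integral
on [1, sqrt(6)/2) integrate f = 2 against the kernel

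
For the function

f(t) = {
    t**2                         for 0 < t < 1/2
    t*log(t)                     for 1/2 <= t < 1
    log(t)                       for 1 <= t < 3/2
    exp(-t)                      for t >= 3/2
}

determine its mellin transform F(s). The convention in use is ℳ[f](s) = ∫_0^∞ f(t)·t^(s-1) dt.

(4*2**s*s**2*(s + 2)*(s**2 + 2*s + 1)*uppergamma(s, 3/2) - 4*2**s*s**2*(s + 2) + 4*2**s*(s + 2)*(s**2 + 2*s + 1) + 3**s*s*(s + 2)*(-4*log(2) + 4*log(3))*(s**2 + 2*s + 1) - 4*3**s*(s + 2)*(s**2 + 2*s + 1) + s**3*(s + 2)*log(4) + s**2*(s + 2)*log(4) + 2*s**2*(s + 2) + s**2*(s**2 + 2*s + 1))/(4*2**s*s**2*(s + 2)*(s**2 + 2*s + 1))
  Re(s) > -2

integrate the 4 segments split at 1/2, 1, 3/2, then add the results
∫ t**2·t^(s-1) over [0, 1/2)
on [1/2, 1): add ∫ t*log(t)·t^(s-1) dt
∫ over [1, 3/2) of log(t)·t^(s-1) joins the sum
∫ exp(-t)·t^(s-1) over [3/2, ∞)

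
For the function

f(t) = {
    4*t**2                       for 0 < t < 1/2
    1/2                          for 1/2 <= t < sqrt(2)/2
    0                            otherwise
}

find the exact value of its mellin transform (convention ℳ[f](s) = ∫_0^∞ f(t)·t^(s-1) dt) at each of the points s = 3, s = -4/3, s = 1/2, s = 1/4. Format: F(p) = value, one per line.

F(3) = 1/240 + sqrt(2)/24
F(-4/3) = 3*2**(1/3)*(10 - 2**(1/3))/8
F(1/2) = sqrt(2)*(-3 + 5*2**(1/4))/10
F(1/4) = -7*2**(3/4)/9 + 2**(7/8)

undo the common scale on t: t**2 on [0, 1); 1/2 on [1, sqrt(2))
remove the power substitution first: t on [0, 1); 1/2 on [1, 2)
linearity at 1/2 turns ℳ[f](s) into 2 summed integrals
for t in [0, 1/2): the term is ∫ 4*t**2·t^(s-1)
on [1/2, sqrt(2)/2) integrate f = 1/2 against the kernel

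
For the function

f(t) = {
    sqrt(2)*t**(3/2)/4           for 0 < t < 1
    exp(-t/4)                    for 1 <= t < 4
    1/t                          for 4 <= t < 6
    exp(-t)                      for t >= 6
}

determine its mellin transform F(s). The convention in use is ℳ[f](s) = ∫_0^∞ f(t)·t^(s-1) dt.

2**s*(12*24**s*(s - 1)*(2*s + 3)*uppergamma(s, 1/4) - 12*24**s*(s - 1)*(2*s + 3)*uppergamma(s, 1) - 3*24**s*(2*s + 3) + 2*36**s*(2*s + 3) + 12*6**s*(s - 1)*(2*s + 3)*uppergamma(s, 6) + 6*sqrt(2)*6**s*(s - 1))/(12*12**s*(s - 1)*(2*s + 3))
  Re(s) > -3/2

reversing the common scale on t: t**(3/2) on [0, 1/2); exp(-t/2) on [1/2, 2); 1/(2*t) on [2, 3); …
split f at 1, 4, 6: ℳ[f](s) collects 4 kernel integrals
segment 0 to 1 holds sqrt(2)*t**(3/2)/4; add its integral
∫ exp(-t/4)·t^(s-1) over [1, 4)
[4, 6) adds the kernel integral of 1/t
for t in [6, ∞): the term is ∫ exp(-t)·t^(s-1)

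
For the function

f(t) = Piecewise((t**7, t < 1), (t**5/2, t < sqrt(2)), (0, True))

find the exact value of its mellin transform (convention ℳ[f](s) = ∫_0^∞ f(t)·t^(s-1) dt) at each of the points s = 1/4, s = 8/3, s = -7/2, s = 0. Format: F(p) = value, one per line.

the shared t-power comes off first: t**6 on [0, 1); t**4/2 on [1, sqrt(2))
reversing the power substitution: t**3 on [0, 1); t**2/2 on [1, 2)
undo the shared t-power: t on [0, 1); 1/2 on [1, 2)
split f at 1: ℳ[f](s) collects 2 kernel integrals
∫ t**7·t^(s-1) over [0, 1)
between 1 and sqrt(2) the integrand is t**5/2·t^(s-1)

F(1/4) = 26/609 + 8*2**(5/8)/21
F(8/3) = 51/1334 + 12*2**(5/6)/23
F(-7/2) = -1/21 + 2**(3/4)/3
F(0) = 3/70 + 2*sqrt(2)/5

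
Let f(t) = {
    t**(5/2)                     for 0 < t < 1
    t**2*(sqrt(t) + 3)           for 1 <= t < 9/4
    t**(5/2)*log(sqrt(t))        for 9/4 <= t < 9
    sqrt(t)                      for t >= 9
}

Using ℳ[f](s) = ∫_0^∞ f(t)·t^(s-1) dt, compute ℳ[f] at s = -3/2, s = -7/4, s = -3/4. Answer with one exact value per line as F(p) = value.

F(-3/2) = 9*log(2)/4 + 143/72 + 27*log(3)/4
F(-7/4) = -12 - 356*sqrt(3)/135 + log(2**(sqrt(6))*3**(-sqrt(6) + 4*sqrt(3))) + 23*sqrt(6)/3
F(-3/4) = -452*sqrt(3)/147 - 27*sqrt(6)*log(3)/28 - 12/5 + 27*sqrt(6)*log(2)/28 + 3861*sqrt(6)/980 + 108*sqrt(3)*log(3)/7

invert the shared t-power to get sqrt(t) on [0, 1); sqrt(t) + 3 on [1, 9/4); sqrt(t)*log(sqrt(t)) on [9/4, 9); …
the power substitution comes off first: t on [0, 1); t + 3 on [1, 3/2); t*log(t) on [3/2, 3); …
treat the 4 regions marked off by 1, 9/4, 9 separately and sum
[0, 1) adds the kernel integral of t**(5/2)
segment [1, 9/4) carries t**2*(sqrt(t) + 3); integrate it
∫ t**(5/2)*log(sqrt(t))·t^(s-1) over [9/4, 9)
over [9, ∞), the kernel integral of sqrt(t) enters the sum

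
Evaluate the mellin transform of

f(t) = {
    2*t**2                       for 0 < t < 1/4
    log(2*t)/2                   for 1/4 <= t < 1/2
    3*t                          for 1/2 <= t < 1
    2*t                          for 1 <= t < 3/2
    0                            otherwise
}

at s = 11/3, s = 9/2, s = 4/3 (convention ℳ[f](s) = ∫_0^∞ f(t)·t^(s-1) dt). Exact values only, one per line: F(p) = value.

F(11/3) = -1215*2**(1/3)/54208 + 975*2**(2/3)/4212736 + 3*2**(2/3)*log(2)/5632 + 3/14 + 243*18**(1/3)/224
F(9/2) = -265*sqrt(2)/28512 + log(2)/4608 + 4315123/23721984 + 243*sqrt(6)/176
F(4/3) = -207*2**(2/3)/896 + 3*2**(1/3)*log(2)/64 + 51*2**(1/3)/1280 + 3/7 + 27*12**(1/3)/28

reversing the shared t-power: 2*t on [0, 1/4); log(2*t)/(2*t) on [1/4, 1/2); 3 on [1/2, 1); …
peel off the common scale on t: t on [0, 1/2); log(t)/t on [1/2, 1); 3 on [1, 2); …
linearity at 1/4, 1/2, 1 turns ℳ[f](s) into 4 summed integrals
piece [0, 1/4): integrate 2*t**2 against the kernel
between 1/4 and 1/2 the integrand is log(2*t)/2·t^(s-1)
∫ over [1/2, 1) of 3*t·t^(s-1) joins the sum
[1, 3/2) adds the kernel integral of 2*t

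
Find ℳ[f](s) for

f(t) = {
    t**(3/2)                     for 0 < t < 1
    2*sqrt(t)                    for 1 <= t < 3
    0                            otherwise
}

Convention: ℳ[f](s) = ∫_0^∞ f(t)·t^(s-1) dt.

integrate the 2 segments split at 1, then add the results
the [0, 1) slice contributes ∫ t**(3/2)·t^(s-1) dt
between 1 and 3 the integrand is 2*sqrt(t)·t^(s-1)

(4*sqrt(3)*3**s*(2*s + 3) - 4*s - 10)/((2*s + 1)*(2*s + 3))
  Re(s) > -3/2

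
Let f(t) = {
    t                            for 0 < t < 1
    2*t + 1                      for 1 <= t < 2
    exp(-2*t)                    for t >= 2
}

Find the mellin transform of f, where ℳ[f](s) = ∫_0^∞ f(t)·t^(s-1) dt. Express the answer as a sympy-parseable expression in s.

f breaks at 1, 2 into 3 integrals to sum
over [0, 1), the kernel integral of t enters the sum
on [1, 2): add ∫ (2*t + 1)·t^(s-1) dt
between 2 and ∞ the integrand is exp(-2*t)·t^(s-1)

(2**s*s*(s + 1)*uppergamma(s, 4) - 2*4**s*s - 4**s + 5*8**s*s + 8**s)/(4**s*s*(s + 1))
  Re(s) > -1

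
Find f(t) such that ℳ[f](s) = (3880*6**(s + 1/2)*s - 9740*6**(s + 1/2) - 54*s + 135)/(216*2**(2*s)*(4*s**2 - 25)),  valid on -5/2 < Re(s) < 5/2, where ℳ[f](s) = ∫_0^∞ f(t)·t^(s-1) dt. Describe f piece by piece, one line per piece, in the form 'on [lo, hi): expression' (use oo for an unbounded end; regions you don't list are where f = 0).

strip the shared t-power: 2*t**(3/2) on [0, 1/4); 4*t**(3/2) on [1/4, 3/2); 1/(16*t**(7/2)) on [3/2, ∞)
reversing the shared t-power: 2*t on [0, 1/4); 4*t on [1/4, 3/2); 1/(16*t**4) on [3/2, ∞)
back out the common scale on t: t on [0, 1/2); 2*t on [1/2, 3); t**(-4) on [3, ∞)
integrate the 3 segments split at 1/4, 3/2, then add the results
segment 0 to 1/4 holds 2*t**(5/2); add its integral
on [1/4, 3/2): add ∫ 4*t**(5/2)·t^(s-1) dt
the [3/2, ∞) slice contributes ∫ 1/(16*t**(5/2))·t^(s-1) dt

on [0, 1/4): 2*t**(5/2)
on [1/4, 3/2): 4*t**(5/2)
on [3/2, oo): 1/(16*t**(5/2))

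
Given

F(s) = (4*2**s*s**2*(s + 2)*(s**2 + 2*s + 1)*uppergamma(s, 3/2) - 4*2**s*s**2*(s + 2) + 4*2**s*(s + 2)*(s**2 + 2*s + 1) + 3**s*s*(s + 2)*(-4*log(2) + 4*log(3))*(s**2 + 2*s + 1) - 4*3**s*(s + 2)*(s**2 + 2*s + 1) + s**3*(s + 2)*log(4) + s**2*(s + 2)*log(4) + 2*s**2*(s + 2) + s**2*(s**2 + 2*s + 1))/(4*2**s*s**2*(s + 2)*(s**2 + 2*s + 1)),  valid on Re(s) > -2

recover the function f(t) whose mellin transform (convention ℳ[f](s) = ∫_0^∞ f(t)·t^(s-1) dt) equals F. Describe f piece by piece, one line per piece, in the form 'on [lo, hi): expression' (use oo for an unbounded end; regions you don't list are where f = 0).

on [0, 1/2): t**2
on [1/2, 1): t*log(t)
on [1, 3/2): log(t)
on [3/2, oo): exp(-t)

linearity at 1/2, 1, 3/2 turns ℳ[f](s) into 4 summed integrals
∫ over [0, 1/2) of t**2·t^(s-1) joins the sum
segment [1/2, 1) carries t*log(t); integrate it
on [1, 3/2): add ∫ log(t)·t^(s-1) dt
between 3/2 and ∞ the integrand is exp(-t)·t^(s-1)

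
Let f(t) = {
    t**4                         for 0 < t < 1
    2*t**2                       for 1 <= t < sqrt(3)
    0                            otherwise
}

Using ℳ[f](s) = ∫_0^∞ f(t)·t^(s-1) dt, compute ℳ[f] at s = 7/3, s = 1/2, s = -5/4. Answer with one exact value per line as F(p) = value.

reversing the shared t-power: t**5 on [0, 1); 2*t**3 on [1, sqrt(3))
peel off the shared t-power: t**3 on [0, 1); 2*t on [1, sqrt(3))
remove the power substitution first: t**(3/2) on [0, 1); 2*sqrt(t) on [1, 3)
linearity at 1 turns ℳ[f](s) into 2 summed integrals
[0, 1) adds the kernel integral of t**4
segment 1 to sqrt(3) holds 2*t**2; add its integral

F(7/3) = -75/247 + 54*3**(1/6)/13
F(1/2) = -26/45 + 12*3**(1/4)/5
F(-5/4) = -76/33 + 8*3**(3/8)/3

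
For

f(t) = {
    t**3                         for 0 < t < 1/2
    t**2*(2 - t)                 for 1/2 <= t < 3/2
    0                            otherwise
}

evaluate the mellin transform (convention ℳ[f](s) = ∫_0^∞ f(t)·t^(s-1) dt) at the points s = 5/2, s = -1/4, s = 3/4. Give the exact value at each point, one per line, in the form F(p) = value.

F(5/2) = sqrt(2)*(-26 + 1377*sqrt(3))/3168
F(-1/4) = 3*2**(1/4)*(-10 + 23*3**(3/4))/154
F(3/4) = 2**(1/4)*(-38 + 243*3**(3/4))/660

reversing the shared t-power: t on [0, 1/2); 2 - t on [1/2, 3/2)
treat the 2 regions marked off by 1/2 separately and sum
between 0 and 1/2 the integrand is t**3·t^(s-1)
[1/2, 3/2) adds the kernel integral of t**2*(2 - t)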